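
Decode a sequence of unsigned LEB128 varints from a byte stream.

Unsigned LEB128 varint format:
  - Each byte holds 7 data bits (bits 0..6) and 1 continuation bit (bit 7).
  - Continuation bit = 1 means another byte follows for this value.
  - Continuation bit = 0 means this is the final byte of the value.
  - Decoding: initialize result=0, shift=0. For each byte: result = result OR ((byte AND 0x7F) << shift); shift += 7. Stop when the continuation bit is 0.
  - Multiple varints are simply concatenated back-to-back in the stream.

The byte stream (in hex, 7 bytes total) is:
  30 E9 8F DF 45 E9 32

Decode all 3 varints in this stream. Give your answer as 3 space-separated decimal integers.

  byte[0]=0x30 cont=0 payload=0x30=48: acc |= 48<<0 -> acc=48 shift=7 [end]
Varint 1: bytes[0:1] = 30 -> value 48 (1 byte(s))
  byte[1]=0xE9 cont=1 payload=0x69=105: acc |= 105<<0 -> acc=105 shift=7
  byte[2]=0x8F cont=1 payload=0x0F=15: acc |= 15<<7 -> acc=2025 shift=14
  byte[3]=0xDF cont=1 payload=0x5F=95: acc |= 95<<14 -> acc=1558505 shift=21
  byte[4]=0x45 cont=0 payload=0x45=69: acc |= 69<<21 -> acc=146261993 shift=28 [end]
Varint 2: bytes[1:5] = E9 8F DF 45 -> value 146261993 (4 byte(s))
  byte[5]=0xE9 cont=1 payload=0x69=105: acc |= 105<<0 -> acc=105 shift=7
  byte[6]=0x32 cont=0 payload=0x32=50: acc |= 50<<7 -> acc=6505 shift=14 [end]
Varint 3: bytes[5:7] = E9 32 -> value 6505 (2 byte(s))

Answer: 48 146261993 6505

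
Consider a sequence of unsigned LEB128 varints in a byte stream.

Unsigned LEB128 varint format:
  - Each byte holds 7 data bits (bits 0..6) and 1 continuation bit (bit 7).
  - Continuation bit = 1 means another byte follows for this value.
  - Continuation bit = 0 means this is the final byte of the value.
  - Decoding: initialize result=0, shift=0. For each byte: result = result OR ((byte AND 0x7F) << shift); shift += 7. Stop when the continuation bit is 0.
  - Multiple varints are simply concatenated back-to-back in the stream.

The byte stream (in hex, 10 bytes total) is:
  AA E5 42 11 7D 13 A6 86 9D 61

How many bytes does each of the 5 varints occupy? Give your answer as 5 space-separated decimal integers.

  byte[0]=0xAA cont=1 payload=0x2A=42: acc |= 42<<0 -> acc=42 shift=7
  byte[1]=0xE5 cont=1 payload=0x65=101: acc |= 101<<7 -> acc=12970 shift=14
  byte[2]=0x42 cont=0 payload=0x42=66: acc |= 66<<14 -> acc=1094314 shift=21 [end]
Varint 1: bytes[0:3] = AA E5 42 -> value 1094314 (3 byte(s))
  byte[3]=0x11 cont=0 payload=0x11=17: acc |= 17<<0 -> acc=17 shift=7 [end]
Varint 2: bytes[3:4] = 11 -> value 17 (1 byte(s))
  byte[4]=0x7D cont=0 payload=0x7D=125: acc |= 125<<0 -> acc=125 shift=7 [end]
Varint 3: bytes[4:5] = 7D -> value 125 (1 byte(s))
  byte[5]=0x13 cont=0 payload=0x13=19: acc |= 19<<0 -> acc=19 shift=7 [end]
Varint 4: bytes[5:6] = 13 -> value 19 (1 byte(s))
  byte[6]=0xA6 cont=1 payload=0x26=38: acc |= 38<<0 -> acc=38 shift=7
  byte[7]=0x86 cont=1 payload=0x06=6: acc |= 6<<7 -> acc=806 shift=14
  byte[8]=0x9D cont=1 payload=0x1D=29: acc |= 29<<14 -> acc=475942 shift=21
  byte[9]=0x61 cont=0 payload=0x61=97: acc |= 97<<21 -> acc=203899686 shift=28 [end]
Varint 5: bytes[6:10] = A6 86 9D 61 -> value 203899686 (4 byte(s))

Answer: 3 1 1 1 4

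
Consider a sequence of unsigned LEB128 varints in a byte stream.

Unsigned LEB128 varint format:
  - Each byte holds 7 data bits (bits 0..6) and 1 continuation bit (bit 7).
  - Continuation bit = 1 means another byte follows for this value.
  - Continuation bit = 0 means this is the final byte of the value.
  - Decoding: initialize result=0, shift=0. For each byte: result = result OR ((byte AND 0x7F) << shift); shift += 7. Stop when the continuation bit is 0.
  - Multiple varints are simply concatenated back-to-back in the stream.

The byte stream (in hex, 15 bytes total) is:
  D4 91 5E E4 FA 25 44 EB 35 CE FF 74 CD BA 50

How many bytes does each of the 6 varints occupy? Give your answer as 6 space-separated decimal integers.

Answer: 3 3 1 2 3 3

Derivation:
  byte[0]=0xD4 cont=1 payload=0x54=84: acc |= 84<<0 -> acc=84 shift=7
  byte[1]=0x91 cont=1 payload=0x11=17: acc |= 17<<7 -> acc=2260 shift=14
  byte[2]=0x5E cont=0 payload=0x5E=94: acc |= 94<<14 -> acc=1542356 shift=21 [end]
Varint 1: bytes[0:3] = D4 91 5E -> value 1542356 (3 byte(s))
  byte[3]=0xE4 cont=1 payload=0x64=100: acc |= 100<<0 -> acc=100 shift=7
  byte[4]=0xFA cont=1 payload=0x7A=122: acc |= 122<<7 -> acc=15716 shift=14
  byte[5]=0x25 cont=0 payload=0x25=37: acc |= 37<<14 -> acc=621924 shift=21 [end]
Varint 2: bytes[3:6] = E4 FA 25 -> value 621924 (3 byte(s))
  byte[6]=0x44 cont=0 payload=0x44=68: acc |= 68<<0 -> acc=68 shift=7 [end]
Varint 3: bytes[6:7] = 44 -> value 68 (1 byte(s))
  byte[7]=0xEB cont=1 payload=0x6B=107: acc |= 107<<0 -> acc=107 shift=7
  byte[8]=0x35 cont=0 payload=0x35=53: acc |= 53<<7 -> acc=6891 shift=14 [end]
Varint 4: bytes[7:9] = EB 35 -> value 6891 (2 byte(s))
  byte[9]=0xCE cont=1 payload=0x4E=78: acc |= 78<<0 -> acc=78 shift=7
  byte[10]=0xFF cont=1 payload=0x7F=127: acc |= 127<<7 -> acc=16334 shift=14
  byte[11]=0x74 cont=0 payload=0x74=116: acc |= 116<<14 -> acc=1916878 shift=21 [end]
Varint 5: bytes[9:12] = CE FF 74 -> value 1916878 (3 byte(s))
  byte[12]=0xCD cont=1 payload=0x4D=77: acc |= 77<<0 -> acc=77 shift=7
  byte[13]=0xBA cont=1 payload=0x3A=58: acc |= 58<<7 -> acc=7501 shift=14
  byte[14]=0x50 cont=0 payload=0x50=80: acc |= 80<<14 -> acc=1318221 shift=21 [end]
Varint 6: bytes[12:15] = CD BA 50 -> value 1318221 (3 byte(s))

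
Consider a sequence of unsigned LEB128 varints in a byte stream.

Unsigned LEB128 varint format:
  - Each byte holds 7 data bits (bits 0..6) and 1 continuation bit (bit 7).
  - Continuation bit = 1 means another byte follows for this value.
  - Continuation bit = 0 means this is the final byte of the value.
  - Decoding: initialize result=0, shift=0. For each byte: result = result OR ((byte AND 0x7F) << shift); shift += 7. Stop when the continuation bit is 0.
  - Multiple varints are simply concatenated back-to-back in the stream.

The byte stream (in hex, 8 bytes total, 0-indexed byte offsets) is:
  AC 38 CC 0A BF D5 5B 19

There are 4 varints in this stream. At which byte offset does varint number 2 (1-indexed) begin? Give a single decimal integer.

  byte[0]=0xAC cont=1 payload=0x2C=44: acc |= 44<<0 -> acc=44 shift=7
  byte[1]=0x38 cont=0 payload=0x38=56: acc |= 56<<7 -> acc=7212 shift=14 [end]
Varint 1: bytes[0:2] = AC 38 -> value 7212 (2 byte(s))
  byte[2]=0xCC cont=1 payload=0x4C=76: acc |= 76<<0 -> acc=76 shift=7
  byte[3]=0x0A cont=0 payload=0x0A=10: acc |= 10<<7 -> acc=1356 shift=14 [end]
Varint 2: bytes[2:4] = CC 0A -> value 1356 (2 byte(s))
  byte[4]=0xBF cont=1 payload=0x3F=63: acc |= 63<<0 -> acc=63 shift=7
  byte[5]=0xD5 cont=1 payload=0x55=85: acc |= 85<<7 -> acc=10943 shift=14
  byte[6]=0x5B cont=0 payload=0x5B=91: acc |= 91<<14 -> acc=1501887 shift=21 [end]
Varint 3: bytes[4:7] = BF D5 5B -> value 1501887 (3 byte(s))
  byte[7]=0x19 cont=0 payload=0x19=25: acc |= 25<<0 -> acc=25 shift=7 [end]
Varint 4: bytes[7:8] = 19 -> value 25 (1 byte(s))

Answer: 2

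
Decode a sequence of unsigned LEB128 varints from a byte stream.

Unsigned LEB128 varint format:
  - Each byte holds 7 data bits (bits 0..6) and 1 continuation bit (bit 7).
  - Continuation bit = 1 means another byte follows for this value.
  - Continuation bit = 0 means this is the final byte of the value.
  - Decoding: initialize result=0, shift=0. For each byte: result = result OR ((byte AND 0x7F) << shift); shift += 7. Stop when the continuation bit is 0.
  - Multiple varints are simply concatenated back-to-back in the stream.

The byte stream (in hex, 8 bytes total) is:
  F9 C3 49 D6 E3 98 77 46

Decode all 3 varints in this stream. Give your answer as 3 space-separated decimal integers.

  byte[0]=0xF9 cont=1 payload=0x79=121: acc |= 121<<0 -> acc=121 shift=7
  byte[1]=0xC3 cont=1 payload=0x43=67: acc |= 67<<7 -> acc=8697 shift=14
  byte[2]=0x49 cont=0 payload=0x49=73: acc |= 73<<14 -> acc=1204729 shift=21 [end]
Varint 1: bytes[0:3] = F9 C3 49 -> value 1204729 (3 byte(s))
  byte[3]=0xD6 cont=1 payload=0x56=86: acc |= 86<<0 -> acc=86 shift=7
  byte[4]=0xE3 cont=1 payload=0x63=99: acc |= 99<<7 -> acc=12758 shift=14
  byte[5]=0x98 cont=1 payload=0x18=24: acc |= 24<<14 -> acc=405974 shift=21
  byte[6]=0x77 cont=0 payload=0x77=119: acc |= 119<<21 -> acc=249967062 shift=28 [end]
Varint 2: bytes[3:7] = D6 E3 98 77 -> value 249967062 (4 byte(s))
  byte[7]=0x46 cont=0 payload=0x46=70: acc |= 70<<0 -> acc=70 shift=7 [end]
Varint 3: bytes[7:8] = 46 -> value 70 (1 byte(s))

Answer: 1204729 249967062 70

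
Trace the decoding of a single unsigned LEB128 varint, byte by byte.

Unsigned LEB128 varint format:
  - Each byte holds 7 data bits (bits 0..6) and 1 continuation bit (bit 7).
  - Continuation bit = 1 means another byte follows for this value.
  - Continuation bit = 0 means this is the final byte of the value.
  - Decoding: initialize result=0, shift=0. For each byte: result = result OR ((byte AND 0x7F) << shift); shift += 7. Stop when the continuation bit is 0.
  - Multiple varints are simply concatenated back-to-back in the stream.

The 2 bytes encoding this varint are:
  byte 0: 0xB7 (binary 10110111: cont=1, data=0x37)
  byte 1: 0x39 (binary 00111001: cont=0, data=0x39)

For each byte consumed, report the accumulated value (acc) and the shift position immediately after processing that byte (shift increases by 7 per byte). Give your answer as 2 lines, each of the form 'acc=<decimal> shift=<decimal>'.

Answer: acc=55 shift=7
acc=7351 shift=14

Derivation:
byte 0=0xB7: payload=0x37=55, contrib = 55<<0 = 55; acc -> 55, shift -> 7
byte 1=0x39: payload=0x39=57, contrib = 57<<7 = 7296; acc -> 7351, shift -> 14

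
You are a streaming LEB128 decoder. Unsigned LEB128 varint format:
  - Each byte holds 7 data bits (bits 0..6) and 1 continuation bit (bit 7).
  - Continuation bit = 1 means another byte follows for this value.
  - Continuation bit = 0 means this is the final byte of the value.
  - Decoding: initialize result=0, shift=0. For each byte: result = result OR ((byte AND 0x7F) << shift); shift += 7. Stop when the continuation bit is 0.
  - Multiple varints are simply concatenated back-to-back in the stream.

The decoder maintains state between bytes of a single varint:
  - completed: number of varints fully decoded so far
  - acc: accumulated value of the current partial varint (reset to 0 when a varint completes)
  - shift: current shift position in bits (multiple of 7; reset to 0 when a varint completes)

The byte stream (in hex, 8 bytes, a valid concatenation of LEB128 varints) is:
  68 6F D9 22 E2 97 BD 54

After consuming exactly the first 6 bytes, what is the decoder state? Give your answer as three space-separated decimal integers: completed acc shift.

Answer: 3 3042 14

Derivation:
byte[0]=0x68 cont=0 payload=0x68: varint #1 complete (value=104); reset -> completed=1 acc=0 shift=0
byte[1]=0x6F cont=0 payload=0x6F: varint #2 complete (value=111); reset -> completed=2 acc=0 shift=0
byte[2]=0xD9 cont=1 payload=0x59: acc |= 89<<0 -> completed=2 acc=89 shift=7
byte[3]=0x22 cont=0 payload=0x22: varint #3 complete (value=4441); reset -> completed=3 acc=0 shift=0
byte[4]=0xE2 cont=1 payload=0x62: acc |= 98<<0 -> completed=3 acc=98 shift=7
byte[5]=0x97 cont=1 payload=0x17: acc |= 23<<7 -> completed=3 acc=3042 shift=14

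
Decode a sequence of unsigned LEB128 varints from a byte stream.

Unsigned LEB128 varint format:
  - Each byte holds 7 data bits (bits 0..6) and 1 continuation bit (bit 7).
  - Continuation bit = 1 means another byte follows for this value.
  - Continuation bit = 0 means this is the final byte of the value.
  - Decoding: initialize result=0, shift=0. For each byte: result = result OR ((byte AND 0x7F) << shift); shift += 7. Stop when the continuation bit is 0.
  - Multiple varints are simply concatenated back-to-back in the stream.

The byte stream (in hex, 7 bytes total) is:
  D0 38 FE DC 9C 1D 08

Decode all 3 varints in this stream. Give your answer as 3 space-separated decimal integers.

Answer: 7248 61288062 8

Derivation:
  byte[0]=0xD0 cont=1 payload=0x50=80: acc |= 80<<0 -> acc=80 shift=7
  byte[1]=0x38 cont=0 payload=0x38=56: acc |= 56<<7 -> acc=7248 shift=14 [end]
Varint 1: bytes[0:2] = D0 38 -> value 7248 (2 byte(s))
  byte[2]=0xFE cont=1 payload=0x7E=126: acc |= 126<<0 -> acc=126 shift=7
  byte[3]=0xDC cont=1 payload=0x5C=92: acc |= 92<<7 -> acc=11902 shift=14
  byte[4]=0x9C cont=1 payload=0x1C=28: acc |= 28<<14 -> acc=470654 shift=21
  byte[5]=0x1D cont=0 payload=0x1D=29: acc |= 29<<21 -> acc=61288062 shift=28 [end]
Varint 2: bytes[2:6] = FE DC 9C 1D -> value 61288062 (4 byte(s))
  byte[6]=0x08 cont=0 payload=0x08=8: acc |= 8<<0 -> acc=8 shift=7 [end]
Varint 3: bytes[6:7] = 08 -> value 8 (1 byte(s))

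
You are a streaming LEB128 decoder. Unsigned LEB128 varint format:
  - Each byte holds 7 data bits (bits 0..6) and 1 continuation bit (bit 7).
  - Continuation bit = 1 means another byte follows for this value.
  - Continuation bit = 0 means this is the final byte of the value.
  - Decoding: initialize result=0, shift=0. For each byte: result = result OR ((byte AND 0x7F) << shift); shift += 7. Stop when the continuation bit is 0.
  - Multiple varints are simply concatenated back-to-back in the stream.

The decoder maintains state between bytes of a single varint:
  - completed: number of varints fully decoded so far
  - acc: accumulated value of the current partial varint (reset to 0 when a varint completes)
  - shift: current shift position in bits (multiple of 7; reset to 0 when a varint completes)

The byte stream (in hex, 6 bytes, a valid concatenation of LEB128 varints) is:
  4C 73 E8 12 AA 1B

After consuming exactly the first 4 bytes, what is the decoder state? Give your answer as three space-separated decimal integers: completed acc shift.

Answer: 3 0 0

Derivation:
byte[0]=0x4C cont=0 payload=0x4C: varint #1 complete (value=76); reset -> completed=1 acc=0 shift=0
byte[1]=0x73 cont=0 payload=0x73: varint #2 complete (value=115); reset -> completed=2 acc=0 shift=0
byte[2]=0xE8 cont=1 payload=0x68: acc |= 104<<0 -> completed=2 acc=104 shift=7
byte[3]=0x12 cont=0 payload=0x12: varint #3 complete (value=2408); reset -> completed=3 acc=0 shift=0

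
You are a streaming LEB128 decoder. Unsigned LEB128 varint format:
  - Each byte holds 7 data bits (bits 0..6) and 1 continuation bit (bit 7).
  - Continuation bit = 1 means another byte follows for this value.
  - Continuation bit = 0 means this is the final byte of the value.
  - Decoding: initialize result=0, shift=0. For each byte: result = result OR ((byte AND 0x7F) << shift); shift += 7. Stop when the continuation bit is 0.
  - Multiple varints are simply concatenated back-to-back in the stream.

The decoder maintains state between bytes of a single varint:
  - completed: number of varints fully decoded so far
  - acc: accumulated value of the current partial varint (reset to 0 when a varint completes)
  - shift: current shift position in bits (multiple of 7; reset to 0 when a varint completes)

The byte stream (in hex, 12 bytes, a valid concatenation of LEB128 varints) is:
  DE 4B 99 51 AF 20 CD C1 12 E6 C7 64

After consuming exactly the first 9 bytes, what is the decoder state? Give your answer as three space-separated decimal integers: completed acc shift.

byte[0]=0xDE cont=1 payload=0x5E: acc |= 94<<0 -> completed=0 acc=94 shift=7
byte[1]=0x4B cont=0 payload=0x4B: varint #1 complete (value=9694); reset -> completed=1 acc=0 shift=0
byte[2]=0x99 cont=1 payload=0x19: acc |= 25<<0 -> completed=1 acc=25 shift=7
byte[3]=0x51 cont=0 payload=0x51: varint #2 complete (value=10393); reset -> completed=2 acc=0 shift=0
byte[4]=0xAF cont=1 payload=0x2F: acc |= 47<<0 -> completed=2 acc=47 shift=7
byte[5]=0x20 cont=0 payload=0x20: varint #3 complete (value=4143); reset -> completed=3 acc=0 shift=0
byte[6]=0xCD cont=1 payload=0x4D: acc |= 77<<0 -> completed=3 acc=77 shift=7
byte[7]=0xC1 cont=1 payload=0x41: acc |= 65<<7 -> completed=3 acc=8397 shift=14
byte[8]=0x12 cont=0 payload=0x12: varint #4 complete (value=303309); reset -> completed=4 acc=0 shift=0

Answer: 4 0 0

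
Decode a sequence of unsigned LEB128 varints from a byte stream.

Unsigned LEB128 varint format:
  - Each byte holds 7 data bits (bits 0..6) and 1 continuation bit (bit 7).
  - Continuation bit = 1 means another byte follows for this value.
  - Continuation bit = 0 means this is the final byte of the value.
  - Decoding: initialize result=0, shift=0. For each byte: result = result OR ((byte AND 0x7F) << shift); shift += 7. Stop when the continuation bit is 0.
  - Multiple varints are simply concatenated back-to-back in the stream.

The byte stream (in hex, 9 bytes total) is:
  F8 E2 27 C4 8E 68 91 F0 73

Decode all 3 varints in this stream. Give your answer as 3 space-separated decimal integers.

  byte[0]=0xF8 cont=1 payload=0x78=120: acc |= 120<<0 -> acc=120 shift=7
  byte[1]=0xE2 cont=1 payload=0x62=98: acc |= 98<<7 -> acc=12664 shift=14
  byte[2]=0x27 cont=0 payload=0x27=39: acc |= 39<<14 -> acc=651640 shift=21 [end]
Varint 1: bytes[0:3] = F8 E2 27 -> value 651640 (3 byte(s))
  byte[3]=0xC4 cont=1 payload=0x44=68: acc |= 68<<0 -> acc=68 shift=7
  byte[4]=0x8E cont=1 payload=0x0E=14: acc |= 14<<7 -> acc=1860 shift=14
  byte[5]=0x68 cont=0 payload=0x68=104: acc |= 104<<14 -> acc=1705796 shift=21 [end]
Varint 2: bytes[3:6] = C4 8E 68 -> value 1705796 (3 byte(s))
  byte[6]=0x91 cont=1 payload=0x11=17: acc |= 17<<0 -> acc=17 shift=7
  byte[7]=0xF0 cont=1 payload=0x70=112: acc |= 112<<7 -> acc=14353 shift=14
  byte[8]=0x73 cont=0 payload=0x73=115: acc |= 115<<14 -> acc=1898513 shift=21 [end]
Varint 3: bytes[6:9] = 91 F0 73 -> value 1898513 (3 byte(s))

Answer: 651640 1705796 1898513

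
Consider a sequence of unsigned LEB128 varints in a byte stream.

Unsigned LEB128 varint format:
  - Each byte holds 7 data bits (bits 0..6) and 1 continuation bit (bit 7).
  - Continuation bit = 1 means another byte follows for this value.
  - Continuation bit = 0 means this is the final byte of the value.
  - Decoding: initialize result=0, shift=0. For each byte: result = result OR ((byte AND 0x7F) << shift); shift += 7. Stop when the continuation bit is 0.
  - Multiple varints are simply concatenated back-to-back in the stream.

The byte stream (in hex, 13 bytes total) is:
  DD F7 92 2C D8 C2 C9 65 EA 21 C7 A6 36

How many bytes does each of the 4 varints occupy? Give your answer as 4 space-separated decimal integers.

  byte[0]=0xDD cont=1 payload=0x5D=93: acc |= 93<<0 -> acc=93 shift=7
  byte[1]=0xF7 cont=1 payload=0x77=119: acc |= 119<<7 -> acc=15325 shift=14
  byte[2]=0x92 cont=1 payload=0x12=18: acc |= 18<<14 -> acc=310237 shift=21
  byte[3]=0x2C cont=0 payload=0x2C=44: acc |= 44<<21 -> acc=92584925 shift=28 [end]
Varint 1: bytes[0:4] = DD F7 92 2C -> value 92584925 (4 byte(s))
  byte[4]=0xD8 cont=1 payload=0x58=88: acc |= 88<<0 -> acc=88 shift=7
  byte[5]=0xC2 cont=1 payload=0x42=66: acc |= 66<<7 -> acc=8536 shift=14
  byte[6]=0xC9 cont=1 payload=0x49=73: acc |= 73<<14 -> acc=1204568 shift=21
  byte[7]=0x65 cont=0 payload=0x65=101: acc |= 101<<21 -> acc=213016920 shift=28 [end]
Varint 2: bytes[4:8] = D8 C2 C9 65 -> value 213016920 (4 byte(s))
  byte[8]=0xEA cont=1 payload=0x6A=106: acc |= 106<<0 -> acc=106 shift=7
  byte[9]=0x21 cont=0 payload=0x21=33: acc |= 33<<7 -> acc=4330 shift=14 [end]
Varint 3: bytes[8:10] = EA 21 -> value 4330 (2 byte(s))
  byte[10]=0xC7 cont=1 payload=0x47=71: acc |= 71<<0 -> acc=71 shift=7
  byte[11]=0xA6 cont=1 payload=0x26=38: acc |= 38<<7 -> acc=4935 shift=14
  byte[12]=0x36 cont=0 payload=0x36=54: acc |= 54<<14 -> acc=889671 shift=21 [end]
Varint 4: bytes[10:13] = C7 A6 36 -> value 889671 (3 byte(s))

Answer: 4 4 2 3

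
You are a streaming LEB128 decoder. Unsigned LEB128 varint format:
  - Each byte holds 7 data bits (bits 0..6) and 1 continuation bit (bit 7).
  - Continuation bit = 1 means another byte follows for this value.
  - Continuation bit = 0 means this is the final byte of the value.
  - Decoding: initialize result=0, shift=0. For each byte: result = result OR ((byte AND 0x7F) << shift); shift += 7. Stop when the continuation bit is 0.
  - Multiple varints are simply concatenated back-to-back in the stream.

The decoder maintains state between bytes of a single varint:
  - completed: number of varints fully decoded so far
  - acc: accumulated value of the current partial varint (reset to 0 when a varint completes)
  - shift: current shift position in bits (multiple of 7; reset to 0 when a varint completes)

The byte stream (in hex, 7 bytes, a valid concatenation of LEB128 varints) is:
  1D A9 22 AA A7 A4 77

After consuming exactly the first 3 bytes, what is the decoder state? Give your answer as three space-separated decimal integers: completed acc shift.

byte[0]=0x1D cont=0 payload=0x1D: varint #1 complete (value=29); reset -> completed=1 acc=0 shift=0
byte[1]=0xA9 cont=1 payload=0x29: acc |= 41<<0 -> completed=1 acc=41 shift=7
byte[2]=0x22 cont=0 payload=0x22: varint #2 complete (value=4393); reset -> completed=2 acc=0 shift=0

Answer: 2 0 0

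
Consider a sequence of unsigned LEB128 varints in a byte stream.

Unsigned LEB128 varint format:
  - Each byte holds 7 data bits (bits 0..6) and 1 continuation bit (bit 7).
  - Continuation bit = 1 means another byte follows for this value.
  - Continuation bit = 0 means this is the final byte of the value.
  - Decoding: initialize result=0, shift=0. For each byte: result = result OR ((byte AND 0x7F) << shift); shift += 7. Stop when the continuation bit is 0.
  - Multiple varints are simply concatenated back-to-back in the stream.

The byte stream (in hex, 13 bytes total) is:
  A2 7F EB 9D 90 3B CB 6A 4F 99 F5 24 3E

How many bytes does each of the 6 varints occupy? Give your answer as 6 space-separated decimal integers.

Answer: 2 4 2 1 3 1

Derivation:
  byte[0]=0xA2 cont=1 payload=0x22=34: acc |= 34<<0 -> acc=34 shift=7
  byte[1]=0x7F cont=0 payload=0x7F=127: acc |= 127<<7 -> acc=16290 shift=14 [end]
Varint 1: bytes[0:2] = A2 7F -> value 16290 (2 byte(s))
  byte[2]=0xEB cont=1 payload=0x6B=107: acc |= 107<<0 -> acc=107 shift=7
  byte[3]=0x9D cont=1 payload=0x1D=29: acc |= 29<<7 -> acc=3819 shift=14
  byte[4]=0x90 cont=1 payload=0x10=16: acc |= 16<<14 -> acc=265963 shift=21
  byte[5]=0x3B cont=0 payload=0x3B=59: acc |= 59<<21 -> acc=123997931 shift=28 [end]
Varint 2: bytes[2:6] = EB 9D 90 3B -> value 123997931 (4 byte(s))
  byte[6]=0xCB cont=1 payload=0x4B=75: acc |= 75<<0 -> acc=75 shift=7
  byte[7]=0x6A cont=0 payload=0x6A=106: acc |= 106<<7 -> acc=13643 shift=14 [end]
Varint 3: bytes[6:8] = CB 6A -> value 13643 (2 byte(s))
  byte[8]=0x4F cont=0 payload=0x4F=79: acc |= 79<<0 -> acc=79 shift=7 [end]
Varint 4: bytes[8:9] = 4F -> value 79 (1 byte(s))
  byte[9]=0x99 cont=1 payload=0x19=25: acc |= 25<<0 -> acc=25 shift=7
  byte[10]=0xF5 cont=1 payload=0x75=117: acc |= 117<<7 -> acc=15001 shift=14
  byte[11]=0x24 cont=0 payload=0x24=36: acc |= 36<<14 -> acc=604825 shift=21 [end]
Varint 5: bytes[9:12] = 99 F5 24 -> value 604825 (3 byte(s))
  byte[12]=0x3E cont=0 payload=0x3E=62: acc |= 62<<0 -> acc=62 shift=7 [end]
Varint 6: bytes[12:13] = 3E -> value 62 (1 byte(s))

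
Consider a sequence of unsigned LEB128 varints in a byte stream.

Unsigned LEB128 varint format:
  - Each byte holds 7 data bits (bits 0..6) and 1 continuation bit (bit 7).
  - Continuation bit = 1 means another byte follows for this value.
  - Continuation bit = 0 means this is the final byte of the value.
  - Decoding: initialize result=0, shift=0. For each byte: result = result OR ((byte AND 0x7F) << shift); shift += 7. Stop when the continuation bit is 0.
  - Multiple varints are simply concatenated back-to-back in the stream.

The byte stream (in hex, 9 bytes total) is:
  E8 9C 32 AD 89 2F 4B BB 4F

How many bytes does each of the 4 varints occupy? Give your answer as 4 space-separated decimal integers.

  byte[0]=0xE8 cont=1 payload=0x68=104: acc |= 104<<0 -> acc=104 shift=7
  byte[1]=0x9C cont=1 payload=0x1C=28: acc |= 28<<7 -> acc=3688 shift=14
  byte[2]=0x32 cont=0 payload=0x32=50: acc |= 50<<14 -> acc=822888 shift=21 [end]
Varint 1: bytes[0:3] = E8 9C 32 -> value 822888 (3 byte(s))
  byte[3]=0xAD cont=1 payload=0x2D=45: acc |= 45<<0 -> acc=45 shift=7
  byte[4]=0x89 cont=1 payload=0x09=9: acc |= 9<<7 -> acc=1197 shift=14
  byte[5]=0x2F cont=0 payload=0x2F=47: acc |= 47<<14 -> acc=771245 shift=21 [end]
Varint 2: bytes[3:6] = AD 89 2F -> value 771245 (3 byte(s))
  byte[6]=0x4B cont=0 payload=0x4B=75: acc |= 75<<0 -> acc=75 shift=7 [end]
Varint 3: bytes[6:7] = 4B -> value 75 (1 byte(s))
  byte[7]=0xBB cont=1 payload=0x3B=59: acc |= 59<<0 -> acc=59 shift=7
  byte[8]=0x4F cont=0 payload=0x4F=79: acc |= 79<<7 -> acc=10171 shift=14 [end]
Varint 4: bytes[7:9] = BB 4F -> value 10171 (2 byte(s))

Answer: 3 3 1 2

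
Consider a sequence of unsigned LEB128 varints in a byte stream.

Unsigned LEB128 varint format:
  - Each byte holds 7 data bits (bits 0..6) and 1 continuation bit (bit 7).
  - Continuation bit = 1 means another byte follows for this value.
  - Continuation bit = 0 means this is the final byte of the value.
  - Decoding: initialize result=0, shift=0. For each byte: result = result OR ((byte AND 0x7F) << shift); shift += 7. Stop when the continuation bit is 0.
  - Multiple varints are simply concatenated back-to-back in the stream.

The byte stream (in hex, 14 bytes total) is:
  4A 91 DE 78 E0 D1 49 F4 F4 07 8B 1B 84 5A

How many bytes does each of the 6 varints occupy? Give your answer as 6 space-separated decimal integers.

Answer: 1 3 3 3 2 2

Derivation:
  byte[0]=0x4A cont=0 payload=0x4A=74: acc |= 74<<0 -> acc=74 shift=7 [end]
Varint 1: bytes[0:1] = 4A -> value 74 (1 byte(s))
  byte[1]=0x91 cont=1 payload=0x11=17: acc |= 17<<0 -> acc=17 shift=7
  byte[2]=0xDE cont=1 payload=0x5E=94: acc |= 94<<7 -> acc=12049 shift=14
  byte[3]=0x78 cont=0 payload=0x78=120: acc |= 120<<14 -> acc=1978129 shift=21 [end]
Varint 2: bytes[1:4] = 91 DE 78 -> value 1978129 (3 byte(s))
  byte[4]=0xE0 cont=1 payload=0x60=96: acc |= 96<<0 -> acc=96 shift=7
  byte[5]=0xD1 cont=1 payload=0x51=81: acc |= 81<<7 -> acc=10464 shift=14
  byte[6]=0x49 cont=0 payload=0x49=73: acc |= 73<<14 -> acc=1206496 shift=21 [end]
Varint 3: bytes[4:7] = E0 D1 49 -> value 1206496 (3 byte(s))
  byte[7]=0xF4 cont=1 payload=0x74=116: acc |= 116<<0 -> acc=116 shift=7
  byte[8]=0xF4 cont=1 payload=0x74=116: acc |= 116<<7 -> acc=14964 shift=14
  byte[9]=0x07 cont=0 payload=0x07=7: acc |= 7<<14 -> acc=129652 shift=21 [end]
Varint 4: bytes[7:10] = F4 F4 07 -> value 129652 (3 byte(s))
  byte[10]=0x8B cont=1 payload=0x0B=11: acc |= 11<<0 -> acc=11 shift=7
  byte[11]=0x1B cont=0 payload=0x1B=27: acc |= 27<<7 -> acc=3467 shift=14 [end]
Varint 5: bytes[10:12] = 8B 1B -> value 3467 (2 byte(s))
  byte[12]=0x84 cont=1 payload=0x04=4: acc |= 4<<0 -> acc=4 shift=7
  byte[13]=0x5A cont=0 payload=0x5A=90: acc |= 90<<7 -> acc=11524 shift=14 [end]
Varint 6: bytes[12:14] = 84 5A -> value 11524 (2 byte(s))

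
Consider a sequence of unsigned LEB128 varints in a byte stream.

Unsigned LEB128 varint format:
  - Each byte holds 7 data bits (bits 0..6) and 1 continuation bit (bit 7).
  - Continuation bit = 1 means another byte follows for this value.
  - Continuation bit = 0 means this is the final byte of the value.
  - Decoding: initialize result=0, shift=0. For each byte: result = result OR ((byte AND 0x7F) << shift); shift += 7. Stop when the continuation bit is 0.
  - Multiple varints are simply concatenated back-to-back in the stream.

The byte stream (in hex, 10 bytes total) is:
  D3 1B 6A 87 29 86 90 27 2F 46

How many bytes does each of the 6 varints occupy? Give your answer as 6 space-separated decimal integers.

  byte[0]=0xD3 cont=1 payload=0x53=83: acc |= 83<<0 -> acc=83 shift=7
  byte[1]=0x1B cont=0 payload=0x1B=27: acc |= 27<<7 -> acc=3539 shift=14 [end]
Varint 1: bytes[0:2] = D3 1B -> value 3539 (2 byte(s))
  byte[2]=0x6A cont=0 payload=0x6A=106: acc |= 106<<0 -> acc=106 shift=7 [end]
Varint 2: bytes[2:3] = 6A -> value 106 (1 byte(s))
  byte[3]=0x87 cont=1 payload=0x07=7: acc |= 7<<0 -> acc=7 shift=7
  byte[4]=0x29 cont=0 payload=0x29=41: acc |= 41<<7 -> acc=5255 shift=14 [end]
Varint 3: bytes[3:5] = 87 29 -> value 5255 (2 byte(s))
  byte[5]=0x86 cont=1 payload=0x06=6: acc |= 6<<0 -> acc=6 shift=7
  byte[6]=0x90 cont=1 payload=0x10=16: acc |= 16<<7 -> acc=2054 shift=14
  byte[7]=0x27 cont=0 payload=0x27=39: acc |= 39<<14 -> acc=641030 shift=21 [end]
Varint 4: bytes[5:8] = 86 90 27 -> value 641030 (3 byte(s))
  byte[8]=0x2F cont=0 payload=0x2F=47: acc |= 47<<0 -> acc=47 shift=7 [end]
Varint 5: bytes[8:9] = 2F -> value 47 (1 byte(s))
  byte[9]=0x46 cont=0 payload=0x46=70: acc |= 70<<0 -> acc=70 shift=7 [end]
Varint 6: bytes[9:10] = 46 -> value 70 (1 byte(s))

Answer: 2 1 2 3 1 1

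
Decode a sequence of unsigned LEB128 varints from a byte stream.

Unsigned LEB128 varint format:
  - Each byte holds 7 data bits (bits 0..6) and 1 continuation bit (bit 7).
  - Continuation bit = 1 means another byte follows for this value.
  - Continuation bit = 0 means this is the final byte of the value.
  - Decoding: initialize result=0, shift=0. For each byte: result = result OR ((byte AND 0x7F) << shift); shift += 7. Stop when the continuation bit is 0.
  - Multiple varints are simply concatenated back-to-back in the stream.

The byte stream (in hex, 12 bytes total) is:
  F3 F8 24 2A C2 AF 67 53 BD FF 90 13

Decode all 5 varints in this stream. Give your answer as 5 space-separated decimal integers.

  byte[0]=0xF3 cont=1 payload=0x73=115: acc |= 115<<0 -> acc=115 shift=7
  byte[1]=0xF8 cont=1 payload=0x78=120: acc |= 120<<7 -> acc=15475 shift=14
  byte[2]=0x24 cont=0 payload=0x24=36: acc |= 36<<14 -> acc=605299 shift=21 [end]
Varint 1: bytes[0:3] = F3 F8 24 -> value 605299 (3 byte(s))
  byte[3]=0x2A cont=0 payload=0x2A=42: acc |= 42<<0 -> acc=42 shift=7 [end]
Varint 2: bytes[3:4] = 2A -> value 42 (1 byte(s))
  byte[4]=0xC2 cont=1 payload=0x42=66: acc |= 66<<0 -> acc=66 shift=7
  byte[5]=0xAF cont=1 payload=0x2F=47: acc |= 47<<7 -> acc=6082 shift=14
  byte[6]=0x67 cont=0 payload=0x67=103: acc |= 103<<14 -> acc=1693634 shift=21 [end]
Varint 3: bytes[4:7] = C2 AF 67 -> value 1693634 (3 byte(s))
  byte[7]=0x53 cont=0 payload=0x53=83: acc |= 83<<0 -> acc=83 shift=7 [end]
Varint 4: bytes[7:8] = 53 -> value 83 (1 byte(s))
  byte[8]=0xBD cont=1 payload=0x3D=61: acc |= 61<<0 -> acc=61 shift=7
  byte[9]=0xFF cont=1 payload=0x7F=127: acc |= 127<<7 -> acc=16317 shift=14
  byte[10]=0x90 cont=1 payload=0x10=16: acc |= 16<<14 -> acc=278461 shift=21
  byte[11]=0x13 cont=0 payload=0x13=19: acc |= 19<<21 -> acc=40124349 shift=28 [end]
Varint 5: bytes[8:12] = BD FF 90 13 -> value 40124349 (4 byte(s))

Answer: 605299 42 1693634 83 40124349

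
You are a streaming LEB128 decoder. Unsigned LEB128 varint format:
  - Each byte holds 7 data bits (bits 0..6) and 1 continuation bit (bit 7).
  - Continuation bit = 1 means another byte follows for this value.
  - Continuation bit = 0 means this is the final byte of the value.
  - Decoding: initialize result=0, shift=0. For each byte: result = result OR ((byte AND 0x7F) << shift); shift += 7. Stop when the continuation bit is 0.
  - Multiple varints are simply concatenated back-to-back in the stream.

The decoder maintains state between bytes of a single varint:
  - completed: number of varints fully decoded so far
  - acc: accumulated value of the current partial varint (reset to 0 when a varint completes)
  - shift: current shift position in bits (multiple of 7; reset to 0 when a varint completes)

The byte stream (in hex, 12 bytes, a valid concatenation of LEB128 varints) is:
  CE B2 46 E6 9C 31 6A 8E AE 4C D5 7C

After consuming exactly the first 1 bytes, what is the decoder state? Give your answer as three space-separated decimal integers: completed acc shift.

byte[0]=0xCE cont=1 payload=0x4E: acc |= 78<<0 -> completed=0 acc=78 shift=7

Answer: 0 78 7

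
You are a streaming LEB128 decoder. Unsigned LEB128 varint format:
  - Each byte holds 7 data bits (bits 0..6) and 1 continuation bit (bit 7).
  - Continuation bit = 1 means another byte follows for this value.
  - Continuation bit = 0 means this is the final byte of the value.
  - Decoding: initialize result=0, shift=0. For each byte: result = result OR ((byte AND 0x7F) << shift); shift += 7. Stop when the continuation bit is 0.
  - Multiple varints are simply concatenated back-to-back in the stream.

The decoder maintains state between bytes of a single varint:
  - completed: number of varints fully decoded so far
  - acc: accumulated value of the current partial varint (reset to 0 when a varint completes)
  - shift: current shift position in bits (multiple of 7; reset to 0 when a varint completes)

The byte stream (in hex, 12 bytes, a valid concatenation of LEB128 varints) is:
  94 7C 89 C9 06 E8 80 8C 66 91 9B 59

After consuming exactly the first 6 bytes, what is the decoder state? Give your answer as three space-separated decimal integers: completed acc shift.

Answer: 2 104 7

Derivation:
byte[0]=0x94 cont=1 payload=0x14: acc |= 20<<0 -> completed=0 acc=20 shift=7
byte[1]=0x7C cont=0 payload=0x7C: varint #1 complete (value=15892); reset -> completed=1 acc=0 shift=0
byte[2]=0x89 cont=1 payload=0x09: acc |= 9<<0 -> completed=1 acc=9 shift=7
byte[3]=0xC9 cont=1 payload=0x49: acc |= 73<<7 -> completed=1 acc=9353 shift=14
byte[4]=0x06 cont=0 payload=0x06: varint #2 complete (value=107657); reset -> completed=2 acc=0 shift=0
byte[5]=0xE8 cont=1 payload=0x68: acc |= 104<<0 -> completed=2 acc=104 shift=7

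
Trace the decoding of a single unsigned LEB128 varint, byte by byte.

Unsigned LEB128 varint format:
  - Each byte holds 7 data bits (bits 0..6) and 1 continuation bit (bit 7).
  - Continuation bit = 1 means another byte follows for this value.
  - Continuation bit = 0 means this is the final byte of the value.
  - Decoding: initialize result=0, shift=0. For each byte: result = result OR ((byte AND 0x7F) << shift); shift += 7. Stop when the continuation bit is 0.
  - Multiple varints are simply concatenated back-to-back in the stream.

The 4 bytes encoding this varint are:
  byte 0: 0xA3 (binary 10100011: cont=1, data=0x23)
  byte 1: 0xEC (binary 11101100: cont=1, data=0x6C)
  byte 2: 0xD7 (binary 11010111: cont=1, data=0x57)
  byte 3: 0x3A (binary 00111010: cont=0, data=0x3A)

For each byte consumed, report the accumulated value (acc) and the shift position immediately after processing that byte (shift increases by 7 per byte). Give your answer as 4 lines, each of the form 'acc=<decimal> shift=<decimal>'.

Answer: acc=35 shift=7
acc=13859 shift=14
acc=1439267 shift=21
acc=123074083 shift=28

Derivation:
byte 0=0xA3: payload=0x23=35, contrib = 35<<0 = 35; acc -> 35, shift -> 7
byte 1=0xEC: payload=0x6C=108, contrib = 108<<7 = 13824; acc -> 13859, shift -> 14
byte 2=0xD7: payload=0x57=87, contrib = 87<<14 = 1425408; acc -> 1439267, shift -> 21
byte 3=0x3A: payload=0x3A=58, contrib = 58<<21 = 121634816; acc -> 123074083, shift -> 28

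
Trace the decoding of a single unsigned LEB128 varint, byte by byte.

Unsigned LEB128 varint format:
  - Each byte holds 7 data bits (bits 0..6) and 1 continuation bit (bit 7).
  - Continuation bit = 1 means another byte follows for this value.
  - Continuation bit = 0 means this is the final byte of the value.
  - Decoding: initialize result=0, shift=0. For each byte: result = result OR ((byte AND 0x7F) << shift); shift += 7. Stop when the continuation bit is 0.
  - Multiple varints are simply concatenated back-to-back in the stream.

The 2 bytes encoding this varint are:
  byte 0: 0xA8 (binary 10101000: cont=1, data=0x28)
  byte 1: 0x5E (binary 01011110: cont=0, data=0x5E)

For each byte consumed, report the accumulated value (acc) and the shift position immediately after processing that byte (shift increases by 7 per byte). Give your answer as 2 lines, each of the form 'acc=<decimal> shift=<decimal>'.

byte 0=0xA8: payload=0x28=40, contrib = 40<<0 = 40; acc -> 40, shift -> 7
byte 1=0x5E: payload=0x5E=94, contrib = 94<<7 = 12032; acc -> 12072, shift -> 14

Answer: acc=40 shift=7
acc=12072 shift=14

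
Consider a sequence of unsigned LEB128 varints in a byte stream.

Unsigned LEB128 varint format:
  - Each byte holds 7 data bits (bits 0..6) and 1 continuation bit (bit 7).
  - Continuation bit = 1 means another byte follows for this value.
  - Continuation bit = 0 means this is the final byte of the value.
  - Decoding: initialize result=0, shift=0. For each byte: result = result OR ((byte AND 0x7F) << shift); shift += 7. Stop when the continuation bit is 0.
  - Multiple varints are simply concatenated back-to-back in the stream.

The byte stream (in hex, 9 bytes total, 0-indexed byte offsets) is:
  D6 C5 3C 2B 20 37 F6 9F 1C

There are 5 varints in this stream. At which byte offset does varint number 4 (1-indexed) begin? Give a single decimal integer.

Answer: 5

Derivation:
  byte[0]=0xD6 cont=1 payload=0x56=86: acc |= 86<<0 -> acc=86 shift=7
  byte[1]=0xC5 cont=1 payload=0x45=69: acc |= 69<<7 -> acc=8918 shift=14
  byte[2]=0x3C cont=0 payload=0x3C=60: acc |= 60<<14 -> acc=991958 shift=21 [end]
Varint 1: bytes[0:3] = D6 C5 3C -> value 991958 (3 byte(s))
  byte[3]=0x2B cont=0 payload=0x2B=43: acc |= 43<<0 -> acc=43 shift=7 [end]
Varint 2: bytes[3:4] = 2B -> value 43 (1 byte(s))
  byte[4]=0x20 cont=0 payload=0x20=32: acc |= 32<<0 -> acc=32 shift=7 [end]
Varint 3: bytes[4:5] = 20 -> value 32 (1 byte(s))
  byte[5]=0x37 cont=0 payload=0x37=55: acc |= 55<<0 -> acc=55 shift=7 [end]
Varint 4: bytes[5:6] = 37 -> value 55 (1 byte(s))
  byte[6]=0xF6 cont=1 payload=0x76=118: acc |= 118<<0 -> acc=118 shift=7
  byte[7]=0x9F cont=1 payload=0x1F=31: acc |= 31<<7 -> acc=4086 shift=14
  byte[8]=0x1C cont=0 payload=0x1C=28: acc |= 28<<14 -> acc=462838 shift=21 [end]
Varint 5: bytes[6:9] = F6 9F 1C -> value 462838 (3 byte(s))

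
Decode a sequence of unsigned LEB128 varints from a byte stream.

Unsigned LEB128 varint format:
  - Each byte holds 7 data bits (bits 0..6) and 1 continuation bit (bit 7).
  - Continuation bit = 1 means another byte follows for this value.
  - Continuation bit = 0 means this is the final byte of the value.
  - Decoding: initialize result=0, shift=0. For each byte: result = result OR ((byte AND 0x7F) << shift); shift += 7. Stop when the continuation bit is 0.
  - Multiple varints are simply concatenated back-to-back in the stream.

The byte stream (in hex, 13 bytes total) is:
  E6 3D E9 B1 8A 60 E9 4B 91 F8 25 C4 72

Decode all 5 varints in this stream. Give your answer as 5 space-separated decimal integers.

  byte[0]=0xE6 cont=1 payload=0x66=102: acc |= 102<<0 -> acc=102 shift=7
  byte[1]=0x3D cont=0 payload=0x3D=61: acc |= 61<<7 -> acc=7910 shift=14 [end]
Varint 1: bytes[0:2] = E6 3D -> value 7910 (2 byte(s))
  byte[2]=0xE9 cont=1 payload=0x69=105: acc |= 105<<0 -> acc=105 shift=7
  byte[3]=0xB1 cont=1 payload=0x31=49: acc |= 49<<7 -> acc=6377 shift=14
  byte[4]=0x8A cont=1 payload=0x0A=10: acc |= 10<<14 -> acc=170217 shift=21
  byte[5]=0x60 cont=0 payload=0x60=96: acc |= 96<<21 -> acc=201496809 shift=28 [end]
Varint 2: bytes[2:6] = E9 B1 8A 60 -> value 201496809 (4 byte(s))
  byte[6]=0xE9 cont=1 payload=0x69=105: acc |= 105<<0 -> acc=105 shift=7
  byte[7]=0x4B cont=0 payload=0x4B=75: acc |= 75<<7 -> acc=9705 shift=14 [end]
Varint 3: bytes[6:8] = E9 4B -> value 9705 (2 byte(s))
  byte[8]=0x91 cont=1 payload=0x11=17: acc |= 17<<0 -> acc=17 shift=7
  byte[9]=0xF8 cont=1 payload=0x78=120: acc |= 120<<7 -> acc=15377 shift=14
  byte[10]=0x25 cont=0 payload=0x25=37: acc |= 37<<14 -> acc=621585 shift=21 [end]
Varint 4: bytes[8:11] = 91 F8 25 -> value 621585 (3 byte(s))
  byte[11]=0xC4 cont=1 payload=0x44=68: acc |= 68<<0 -> acc=68 shift=7
  byte[12]=0x72 cont=0 payload=0x72=114: acc |= 114<<7 -> acc=14660 shift=14 [end]
Varint 5: bytes[11:13] = C4 72 -> value 14660 (2 byte(s))

Answer: 7910 201496809 9705 621585 14660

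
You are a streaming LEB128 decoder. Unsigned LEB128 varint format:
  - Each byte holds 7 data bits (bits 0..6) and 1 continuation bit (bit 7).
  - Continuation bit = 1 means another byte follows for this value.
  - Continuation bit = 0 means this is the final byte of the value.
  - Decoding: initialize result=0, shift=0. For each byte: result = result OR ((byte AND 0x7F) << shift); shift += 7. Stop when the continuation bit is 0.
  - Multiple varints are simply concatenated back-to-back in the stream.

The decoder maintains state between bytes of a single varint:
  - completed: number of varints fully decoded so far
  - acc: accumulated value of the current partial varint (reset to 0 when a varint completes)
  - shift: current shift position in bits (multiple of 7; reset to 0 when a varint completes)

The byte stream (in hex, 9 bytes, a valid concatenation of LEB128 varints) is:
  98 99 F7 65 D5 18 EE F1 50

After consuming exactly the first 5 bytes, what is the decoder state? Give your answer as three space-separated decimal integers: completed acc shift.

byte[0]=0x98 cont=1 payload=0x18: acc |= 24<<0 -> completed=0 acc=24 shift=7
byte[1]=0x99 cont=1 payload=0x19: acc |= 25<<7 -> completed=0 acc=3224 shift=14
byte[2]=0xF7 cont=1 payload=0x77: acc |= 119<<14 -> completed=0 acc=1952920 shift=21
byte[3]=0x65 cont=0 payload=0x65: varint #1 complete (value=213765272); reset -> completed=1 acc=0 shift=0
byte[4]=0xD5 cont=1 payload=0x55: acc |= 85<<0 -> completed=1 acc=85 shift=7

Answer: 1 85 7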